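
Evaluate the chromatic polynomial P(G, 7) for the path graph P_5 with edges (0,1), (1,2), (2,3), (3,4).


P(P_5, k) = k * (k-1)^(4).
P(7) = 7 * 6^4 = 7 * 1296 = 9072.

9072


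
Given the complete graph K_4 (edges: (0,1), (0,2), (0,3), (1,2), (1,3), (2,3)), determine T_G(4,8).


T(K_4; x,y) = x^3 + 3x^2 + 4xy + 2x + y^3 + 3y^2 + 2y.
Substituting x=4, y=8:
= 64 + 48 + 128 + 8 + 512 + 192 + 16
= 968.

968


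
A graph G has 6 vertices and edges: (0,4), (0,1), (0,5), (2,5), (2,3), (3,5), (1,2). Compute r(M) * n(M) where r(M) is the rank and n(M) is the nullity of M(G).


r(M) = |V| - c = 6 - 1 = 5.
nullity = |E| - r(M) = 7 - 5 = 2.
Product = 5 * 2 = 10.

10


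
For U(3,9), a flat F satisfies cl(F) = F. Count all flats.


Flats of U(3,9): every subset of size < 3 is a flat, plus E itself.
Count = C(9,0) + C(9,1) + C(9,2) + 1
     = 1 + 9 + 36 + 1
     = 47.

47


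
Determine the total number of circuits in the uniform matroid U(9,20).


In U(9,20), circuits are the (10)-element subsets.
Any set of 10 elements is dependent, and removing any one element gives
an independent set of size 9, so it is a minimal dependent set.
Number of circuits = (20 choose 10) = 184756.

184756


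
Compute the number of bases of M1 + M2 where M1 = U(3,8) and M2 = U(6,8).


Bases of a direct sum M1 + M2: |B| = |B(M1)| * |B(M2)|.
|B(U(3,8))| = C(8,3) = 56.
|B(U(6,8))| = C(8,6) = 28.
Total bases = 56 * 28 = 1568.

1568


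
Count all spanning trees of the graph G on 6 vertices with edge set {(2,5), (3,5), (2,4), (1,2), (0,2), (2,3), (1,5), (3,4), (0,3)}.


By Kirchhoff's matrix tree theorem, the number of spanning trees equals
the determinant of any cofactor of the Laplacian matrix L.
G has 6 vertices and 9 edges.
Computing the (5 x 5) cofactor determinant gives 52.

52


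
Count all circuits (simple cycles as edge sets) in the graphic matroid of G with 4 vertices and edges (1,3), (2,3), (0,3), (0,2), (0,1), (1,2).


A circuit in a graphic matroid = edge set of a simple cycle.
G has 4 vertices and 6 edges.
Enumerating all minimal edge subsets forming cycles...
Total circuits found: 7.

7


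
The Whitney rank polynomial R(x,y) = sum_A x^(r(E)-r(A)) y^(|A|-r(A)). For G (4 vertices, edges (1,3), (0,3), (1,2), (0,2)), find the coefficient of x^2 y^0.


R(x,y) = sum over A in 2^E of x^(r(E)-r(A)) * y^(|A|-r(A)).
G has 4 vertices, 4 edges. r(E) = 3.
Enumerate all 2^4 = 16 subsets.
Count subsets with r(E)-r(A)=2 and |A|-r(A)=0: 4.

4


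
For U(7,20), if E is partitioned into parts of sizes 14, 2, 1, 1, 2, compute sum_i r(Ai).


r(Ai) = min(|Ai|, 7) for each part.
Sum = min(14,7) + min(2,7) + min(1,7) + min(1,7) + min(2,7)
    = 7 + 2 + 1 + 1 + 2
    = 13.

13


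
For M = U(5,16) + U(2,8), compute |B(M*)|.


(M1+M2)* = M1* + M2*.
M1* = U(11,16), bases: C(16,11) = 4368.
M2* = U(6,8), bases: C(8,6) = 28.
|B(M*)| = 4368 * 28 = 122304.

122304


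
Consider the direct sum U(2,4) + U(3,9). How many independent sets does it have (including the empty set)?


For a direct sum, |I(M1+M2)| = |I(M1)| * |I(M2)|.
|I(U(2,4))| = sum C(4,k) for k=0..2 = 11.
|I(U(3,9))| = sum C(9,k) for k=0..3 = 130.
Total = 11 * 130 = 1430.

1430


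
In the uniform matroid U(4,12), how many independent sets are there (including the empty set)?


Independent sets of U(4,12) are all subsets of size <= 4.
Count = C(12,0) + C(12,1) + C(12,2) + C(12,3) + C(12,4)
     = 1 + 12 + 66 + 220 + 495
     = 794.

794


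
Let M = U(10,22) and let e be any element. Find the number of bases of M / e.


Contracting e from U(10,22) gives U(9,21).
Bases of U(9,21) = (21 choose 9) = 293930.

293930


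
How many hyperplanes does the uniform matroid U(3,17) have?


Hyperplanes of U(3,17) are flats of rank 2.
In a uniform matroid, these are exactly the (2)-element subsets.
Count = C(17,2) = (17 * 16) / (1 * 2) = 136.

136


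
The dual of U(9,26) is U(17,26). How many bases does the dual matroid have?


The dual of U(r,n) is U(n-r, n) = U(17,26).
Bases of U(17,26) are all (17)-element subsets.
|B(M*)| = C(26,17) = 3124550.

3124550


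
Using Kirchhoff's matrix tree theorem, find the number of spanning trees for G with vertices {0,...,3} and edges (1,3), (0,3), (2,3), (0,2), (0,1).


By Kirchhoff's matrix tree theorem, the number of spanning trees equals
the determinant of any cofactor of the Laplacian matrix L.
G has 4 vertices and 5 edges.
Computing the (3 x 3) cofactor determinant gives 8.

8


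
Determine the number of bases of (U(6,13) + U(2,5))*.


(M1+M2)* = M1* + M2*.
M1* = U(7,13), bases: C(13,7) = 1716.
M2* = U(3,5), bases: C(5,3) = 10.
|B(M*)| = 1716 * 10 = 17160.

17160


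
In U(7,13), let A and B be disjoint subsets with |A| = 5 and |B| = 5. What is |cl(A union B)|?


|A union B| = 5 + 5 = 10 (disjoint).
In U(7,13), cl(S) = S if |S| < 7, else cl(S) = E.
Since 10 >= 7, cl(A union B) = E.
|cl(A union B)| = 13.

13


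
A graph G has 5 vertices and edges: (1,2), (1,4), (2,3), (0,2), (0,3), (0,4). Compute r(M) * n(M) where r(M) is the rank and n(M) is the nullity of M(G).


r(M) = |V| - c = 5 - 1 = 4.
nullity = |E| - r(M) = 6 - 4 = 2.
Product = 4 * 2 = 8.

8


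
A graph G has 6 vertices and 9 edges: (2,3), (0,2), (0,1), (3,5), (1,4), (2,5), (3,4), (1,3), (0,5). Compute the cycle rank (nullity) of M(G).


Cycle rank (nullity) = |E| - r(M) = |E| - (|V| - c).
|E| = 9, |V| = 6, c = 1.
Nullity = 9 - (6 - 1) = 9 - 5 = 4.

4


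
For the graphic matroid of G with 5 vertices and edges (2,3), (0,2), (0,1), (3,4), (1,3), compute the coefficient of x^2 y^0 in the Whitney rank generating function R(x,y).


R(x,y) = sum over A in 2^E of x^(r(E)-r(A)) * y^(|A|-r(A)).
G has 5 vertices, 5 edges. r(E) = 4.
Enumerate all 2^5 = 32 subsets.
Count subsets with r(E)-r(A)=2 and |A|-r(A)=0: 10.

10


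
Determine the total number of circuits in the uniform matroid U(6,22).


In U(6,22), circuits are the (7)-element subsets.
Any set of 7 elements is dependent, and removing any one element gives
an independent set of size 6, so it is a minimal dependent set.
Number of circuits = C(22,7) = 170544.

170544


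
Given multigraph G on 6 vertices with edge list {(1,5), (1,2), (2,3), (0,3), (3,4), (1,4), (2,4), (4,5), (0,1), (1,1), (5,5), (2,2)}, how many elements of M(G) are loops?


In a graphic matroid, a loop is a self-loop edge (u,u) with rank 0.
Examining all 12 edges for self-loops...
Self-loops found: (1,1), (5,5), (2,2)
Number of loops = 3.

3


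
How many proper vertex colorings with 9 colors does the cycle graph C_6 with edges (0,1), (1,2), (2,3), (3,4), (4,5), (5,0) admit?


P(C_6, k) = (k-1)^6 + (-1)^6*(k-1).
P(9) = (8)^6 + 8
= 262144 + 8 = 262152.

262152


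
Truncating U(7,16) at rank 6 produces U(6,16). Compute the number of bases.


Truncating U(7,16) to rank 6 gives U(6,16).
Bases of U(6,16) are all 6-element subsets of 16 elements.
Number of bases = (16 choose 6) = 8008.

8008


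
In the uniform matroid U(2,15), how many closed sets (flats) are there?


Flats of U(2,15): every subset of size < 2 is a flat, plus E itself.
Count = (15 choose 0) + (15 choose 1) + 1
     = 1 + 15 + 1
     = 17.

17


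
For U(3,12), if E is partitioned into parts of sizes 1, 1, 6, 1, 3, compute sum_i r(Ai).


r(Ai) = min(|Ai|, 3) for each part.
Sum = min(1,3) + min(1,3) + min(6,3) + min(1,3) + min(3,3)
    = 1 + 1 + 3 + 1 + 3
    = 9.

9


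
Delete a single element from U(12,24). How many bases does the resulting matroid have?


Deleting e from U(12,24) gives U(12,23) since n > r.
Bases of U(12,23) = (23 choose 12) = 1352078.

1352078


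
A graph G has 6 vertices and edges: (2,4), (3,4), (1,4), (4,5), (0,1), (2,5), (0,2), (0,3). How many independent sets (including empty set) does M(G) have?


An independent set in a graphic matroid is an acyclic edge subset.
G has 6 vertices and 8 edges.
Enumerate all 2^8 = 256 subsets, checking for acyclicity.
Total independent sets = 186.

186


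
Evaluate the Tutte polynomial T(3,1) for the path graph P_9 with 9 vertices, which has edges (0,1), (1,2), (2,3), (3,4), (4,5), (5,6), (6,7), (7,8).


A path on 9 vertices is a tree with 8 edges.
T(x,y) = x^(8) for any tree.
T(3,1) = 3^8 = 6561.

6561


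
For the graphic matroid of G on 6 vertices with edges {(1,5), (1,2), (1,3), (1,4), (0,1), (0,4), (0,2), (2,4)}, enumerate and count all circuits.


A circuit in a graphic matroid = edge set of a simple cycle.
G has 6 vertices and 8 edges.
Enumerating all minimal edge subsets forming cycles...
Total circuits found: 7.

7


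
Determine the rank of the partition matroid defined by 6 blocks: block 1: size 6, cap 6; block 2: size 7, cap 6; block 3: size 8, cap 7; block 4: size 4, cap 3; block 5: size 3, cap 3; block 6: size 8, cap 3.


Rank of a partition matroid = sum of min(|Si|, ci) for each block.
= min(6,6) + min(7,6) + min(8,7) + min(4,3) + min(3,3) + min(8,3)
= 6 + 6 + 7 + 3 + 3 + 3
= 28.

28


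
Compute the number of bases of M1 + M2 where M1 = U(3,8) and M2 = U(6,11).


Bases of a direct sum M1 + M2: |B| = |B(M1)| * |B(M2)|.
|B(U(3,8))| = C(8,3) = 56.
|B(U(6,11))| = C(11,6) = 462.
Total bases = 56 * 462 = 25872.

25872


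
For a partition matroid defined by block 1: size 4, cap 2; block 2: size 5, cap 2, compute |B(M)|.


A basis picks exactly ci elements from block i.
Number of bases = product of C(|Si|, ci).
= C(4,2) * C(5,2)
= 6 * 10
= 60.

60


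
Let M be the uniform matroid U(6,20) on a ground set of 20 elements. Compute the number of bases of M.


Bases of U(6,20) are all 6-element subsets of the 20-element ground set.
Number of bases = C(20,6).
C(20,6) = 38760.

38760


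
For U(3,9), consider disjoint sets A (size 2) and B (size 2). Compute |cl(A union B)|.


|A union B| = 2 + 2 = 4 (disjoint).
In U(3,9), cl(S) = S if |S| < 3, else cl(S) = E.
Since 4 >= 3, cl(A union B) = E.
|cl(A union B)| = 9.

9


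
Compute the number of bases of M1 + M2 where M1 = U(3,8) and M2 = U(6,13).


Bases of a direct sum M1 + M2: |B| = |B(M1)| * |B(M2)|.
|B(U(3,8))| = C(8,3) = 56.
|B(U(6,13))| = C(13,6) = 1716.
Total bases = 56 * 1716 = 96096.

96096


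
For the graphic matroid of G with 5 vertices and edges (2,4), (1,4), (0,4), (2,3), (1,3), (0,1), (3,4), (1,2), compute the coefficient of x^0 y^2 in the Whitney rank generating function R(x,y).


R(x,y) = sum over A in 2^E of x^(r(E)-r(A)) * y^(|A|-r(A)).
G has 5 vertices, 8 edges. r(E) = 4.
Enumerate all 2^8 = 256 subsets.
Count subsets with r(E)-r(A)=0 and |A|-r(A)=2: 27.

27


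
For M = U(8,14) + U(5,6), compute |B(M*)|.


(M1+M2)* = M1* + M2*.
M1* = U(6,14), bases: C(14,6) = 3003.
M2* = U(1,6), bases: C(6,1) = 6.
|B(M*)| = 3003 * 6 = 18018.

18018


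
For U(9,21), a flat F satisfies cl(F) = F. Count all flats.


Flats of U(9,21): every subset of size < 9 is a flat, plus E itself.
Count = C(21,0) + C(21,1) + C(21,2) + C(21,3) + C(21,4) + C(21,5) + C(21,6) + C(21,7) + C(21,8) + 1
     = 1 + 21 + 210 + 1330 + 5985 + 20349 + 54264 + 116280 + 203490 + 1
     = 401931.

401931


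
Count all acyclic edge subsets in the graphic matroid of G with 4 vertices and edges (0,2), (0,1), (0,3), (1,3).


An independent set in a graphic matroid is an acyclic edge subset.
G has 4 vertices and 4 edges.
Enumerate all 2^4 = 16 subsets, checking for acyclicity.
Total independent sets = 14.

14


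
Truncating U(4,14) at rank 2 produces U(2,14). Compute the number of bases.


Truncating U(4,14) to rank 2 gives U(2,14).
Bases of U(2,14) are all 2-element subsets of 14 elements.
Number of bases = C(14,2) = (14 * 13) / (1 * 2) = 91.

91


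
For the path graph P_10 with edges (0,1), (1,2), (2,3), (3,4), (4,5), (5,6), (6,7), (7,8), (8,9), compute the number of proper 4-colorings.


P(P_10, k) = k * (k-1)^(9).
P(4) = 4 * 3^9 = 4 * 19683 = 78732.

78732


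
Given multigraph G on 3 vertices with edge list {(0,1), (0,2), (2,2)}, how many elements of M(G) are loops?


In a graphic matroid, a loop is a self-loop edge (u,u) with rank 0.
Examining all 3 edges for self-loops...
Self-loops found: (2,2)
Number of loops = 1.

1


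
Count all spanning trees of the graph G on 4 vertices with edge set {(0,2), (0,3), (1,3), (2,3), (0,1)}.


By Kirchhoff's matrix tree theorem, the number of spanning trees equals
the determinant of any cofactor of the Laplacian matrix L.
G has 4 vertices and 5 edges.
Computing the (3 x 3) cofactor determinant gives 8.

8


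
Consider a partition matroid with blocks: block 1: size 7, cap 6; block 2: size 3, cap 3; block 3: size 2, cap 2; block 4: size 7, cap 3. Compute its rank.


Rank of a partition matroid = sum of min(|Si|, ci) for each block.
= min(7,6) + min(3,3) + min(2,2) + min(7,3)
= 6 + 3 + 2 + 3
= 14.

14


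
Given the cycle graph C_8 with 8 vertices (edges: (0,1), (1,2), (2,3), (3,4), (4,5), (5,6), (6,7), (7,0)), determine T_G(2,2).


T(C_8; x,y) = x + x^2 + ... + x^(7) + y.
T(2,2) = 2^1 + 2^2 + 2^3 + 2^4 + 2^5 + 2^6 + 2^7 + 2
= 2 + 4 + 8 + 16 + 32 + 64 + 128 + 2
= 256.

256


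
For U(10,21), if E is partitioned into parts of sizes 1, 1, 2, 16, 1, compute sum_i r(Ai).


r(Ai) = min(|Ai|, 10) for each part.
Sum = min(1,10) + min(1,10) + min(2,10) + min(16,10) + min(1,10)
    = 1 + 1 + 2 + 10 + 1
    = 15.

15


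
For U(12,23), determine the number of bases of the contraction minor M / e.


Contracting e from U(12,23) gives U(11,22).
Bases of U(11,22) = (22 choose 11) = 705432.

705432


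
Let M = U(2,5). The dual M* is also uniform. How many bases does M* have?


The dual of U(r,n) is U(n-r, n) = U(3,5).
Bases of U(3,5) are all (3)-element subsets.
|B(M*)| = C(5,3) = (5 * 4 * 3) / (1 * 2 * 3) = 10.

10


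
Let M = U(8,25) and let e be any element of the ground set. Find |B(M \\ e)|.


Deleting e from U(8,25) gives U(8,24) since n > r.
Bases of U(8,24) = C(24,8) = 735471.

735471


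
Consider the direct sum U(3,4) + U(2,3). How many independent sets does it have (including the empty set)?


For a direct sum, |I(M1+M2)| = |I(M1)| * |I(M2)|.
|I(U(3,4))| = sum C(4,k) for k=0..3 = 15.
|I(U(2,3))| = sum C(3,k) for k=0..2 = 7.
Total = 15 * 7 = 105.

105


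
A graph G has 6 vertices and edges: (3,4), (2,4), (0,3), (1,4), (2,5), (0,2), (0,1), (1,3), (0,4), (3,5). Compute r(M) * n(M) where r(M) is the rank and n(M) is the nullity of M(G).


r(M) = |V| - c = 6 - 1 = 5.
nullity = |E| - r(M) = 10 - 5 = 5.
Product = 5 * 5 = 25.

25


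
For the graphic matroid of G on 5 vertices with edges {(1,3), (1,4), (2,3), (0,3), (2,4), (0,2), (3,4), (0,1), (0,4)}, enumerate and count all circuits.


A circuit in a graphic matroid = edge set of a simple cycle.
G has 5 vertices and 9 edges.
Enumerating all minimal edge subsets forming cycles...
Total circuits found: 22.

22


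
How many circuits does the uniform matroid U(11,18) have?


In U(11,18), circuits are the (12)-element subsets.
Any set of 12 elements is dependent, and removing any one element gives
an independent set of size 11, so it is a minimal dependent set.
Number of circuits = C(18,12) = 18564.

18564


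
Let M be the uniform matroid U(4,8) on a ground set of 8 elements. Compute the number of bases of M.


Bases of U(4,8) are all 4-element subsets of the 8-element ground set.
Number of bases = C(8,4).
C(8,4) = (8 * 7 * 6 * 5) / (1 * 2 * 3 * 4) = 70.

70


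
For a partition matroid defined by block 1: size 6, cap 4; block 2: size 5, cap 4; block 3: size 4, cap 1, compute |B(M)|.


A basis picks exactly ci elements from block i.
Number of bases = product of C(|Si|, ci).
= C(6,4) * C(5,4) * C(4,1)
= 15 * 5 * 4
= 300.

300


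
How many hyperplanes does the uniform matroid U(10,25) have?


Hyperplanes of U(10,25) are flats of rank 9.
In a uniform matroid, these are exactly the (9)-element subsets.
Count = C(25,9) = 25! / (9! * 16!) = 2042975.

2042975


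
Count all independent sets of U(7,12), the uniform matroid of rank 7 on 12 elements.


Independent sets of U(7,12) are all subsets of size <= 7.
Count = C(12,0) + C(12,1) + C(12,2) + C(12,3) + C(12,4) + C(12,5) + C(12,6) + C(12,7)
     = 1 + 12 + 66 + 220 + 495 + 792 + 924 + 792
     = 3302.

3302


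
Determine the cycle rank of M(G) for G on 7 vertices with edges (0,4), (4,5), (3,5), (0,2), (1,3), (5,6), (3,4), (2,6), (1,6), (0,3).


Cycle rank (nullity) = |E| - r(M) = |E| - (|V| - c).
|E| = 10, |V| = 7, c = 1.
Nullity = 10 - (7 - 1) = 10 - 6 = 4.

4


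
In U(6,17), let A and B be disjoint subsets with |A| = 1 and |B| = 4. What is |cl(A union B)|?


|A union B| = 1 + 4 = 5 (disjoint).
In U(6,17), cl(S) = S if |S| < 6, else cl(S) = E.
Since 5 < 6, cl(A union B) = A union B.
|cl(A union B)| = 5.

5


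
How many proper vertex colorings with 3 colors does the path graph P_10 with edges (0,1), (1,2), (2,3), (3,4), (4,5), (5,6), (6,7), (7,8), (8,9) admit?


P(P_10, k) = k * (k-1)^(9).
P(3) = 3 * 2^9 = 3 * 512 = 1536.

1536


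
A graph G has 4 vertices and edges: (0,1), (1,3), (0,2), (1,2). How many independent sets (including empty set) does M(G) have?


An independent set in a graphic matroid is an acyclic edge subset.
G has 4 vertices and 4 edges.
Enumerate all 2^4 = 16 subsets, checking for acyclicity.
Total independent sets = 14.

14


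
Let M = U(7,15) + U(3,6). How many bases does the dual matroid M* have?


(M1+M2)* = M1* + M2*.
M1* = U(8,15), bases: C(15,8) = 6435.
M2* = U(3,6), bases: C(6,3) = 20.
|B(M*)| = 6435 * 20 = 128700.

128700


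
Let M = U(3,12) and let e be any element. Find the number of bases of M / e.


Contracting e from U(3,12) gives U(2,11).
Bases of U(2,11) = C(11,2) = (11 * 10) / (1 * 2) = 55.

55


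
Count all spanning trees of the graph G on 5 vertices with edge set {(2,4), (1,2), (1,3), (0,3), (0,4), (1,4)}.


By Kirchhoff's matrix tree theorem, the number of spanning trees equals
the determinant of any cofactor of the Laplacian matrix L.
G has 5 vertices and 6 edges.
Computing the (4 x 4) cofactor determinant gives 11.

11


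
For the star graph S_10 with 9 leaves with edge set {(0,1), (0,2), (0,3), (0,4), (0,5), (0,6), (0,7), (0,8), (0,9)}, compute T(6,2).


A star on 10 vertices is a tree with 9 edges.
T(x,y) = x^(9) for any tree.
T(6,2) = 6^9 = 10077696.

10077696


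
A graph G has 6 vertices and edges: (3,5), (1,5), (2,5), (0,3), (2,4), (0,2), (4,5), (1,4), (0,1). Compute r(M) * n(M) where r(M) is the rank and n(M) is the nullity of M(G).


r(M) = |V| - c = 6 - 1 = 5.
nullity = |E| - r(M) = 9 - 5 = 4.
Product = 5 * 4 = 20.

20


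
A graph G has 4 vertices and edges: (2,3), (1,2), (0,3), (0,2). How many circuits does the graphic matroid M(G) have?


A circuit in a graphic matroid = edge set of a simple cycle.
G has 4 vertices and 4 edges.
Enumerating all minimal edge subsets forming cycles...
Total circuits found: 1.

1


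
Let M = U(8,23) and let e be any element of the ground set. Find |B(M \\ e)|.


Deleting e from U(8,23) gives U(8,22) since n > r.
Bases of U(8,22) = C(22,8) = 319770.

319770


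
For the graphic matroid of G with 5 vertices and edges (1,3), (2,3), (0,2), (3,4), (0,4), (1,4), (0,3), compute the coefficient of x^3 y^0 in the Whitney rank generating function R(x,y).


R(x,y) = sum over A in 2^E of x^(r(E)-r(A)) * y^(|A|-r(A)).
G has 5 vertices, 7 edges. r(E) = 4.
Enumerate all 2^7 = 128 subsets.
Count subsets with r(E)-r(A)=3 and |A|-r(A)=0: 7.

7


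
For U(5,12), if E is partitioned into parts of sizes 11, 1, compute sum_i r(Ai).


r(Ai) = min(|Ai|, 5) for each part.
Sum = min(11,5) + min(1,5)
    = 5 + 1
    = 6.

6


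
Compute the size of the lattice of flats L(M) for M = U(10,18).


Flats of U(10,18): every subset of size < 10 is a flat, plus E itself.
Count = (18 choose 0) + (18 choose 1) + (18 choose 2) + (18 choose 3) + (18 choose 4) + (18 choose 5) + (18 choose 6) + (18 choose 7) + (18 choose 8) + (18 choose 9) + 1
     = 1 + 18 + 153 + 816 + 3060 + 8568 + 18564 + 31824 + 43758 + 48620 + 1
     = 155383.

155383


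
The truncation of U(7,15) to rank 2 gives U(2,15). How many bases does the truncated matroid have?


Truncating U(7,15) to rank 2 gives U(2,15).
Bases of U(2,15) are all 2-element subsets of 15 elements.
Number of bases = C(15,2) = 15! / (2! * 13!) = 105.

105


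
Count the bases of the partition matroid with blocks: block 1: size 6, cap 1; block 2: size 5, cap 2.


A basis picks exactly ci elements from block i.
Number of bases = product of C(|Si|, ci).
= C(6,1) * C(5,2)
= 6 * 10
= 60.

60


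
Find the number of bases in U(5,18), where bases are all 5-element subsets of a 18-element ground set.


Bases of U(5,18) are all 5-element subsets of the 18-element ground set.
Number of bases = C(18,5).
(18 choose 5) = 8568.

8568


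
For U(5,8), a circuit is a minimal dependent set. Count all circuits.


In U(5,8), circuits are the (6)-element subsets.
Any set of 6 elements is dependent, and removing any one element gives
an independent set of size 5, so it is a minimal dependent set.
Number of circuits = (8 choose 6) = 28.

28


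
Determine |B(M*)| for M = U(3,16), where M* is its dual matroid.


The dual of U(r,n) is U(n-r, n) = U(13,16).
Bases of U(13,16) are all (13)-element subsets.
|B(M*)| = C(16,13) = 16! / (13! * 3!) = 560.

560


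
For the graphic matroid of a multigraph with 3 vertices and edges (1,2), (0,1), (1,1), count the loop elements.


In a graphic matroid, a loop is a self-loop edge (u,u) with rank 0.
Examining all 3 edges for self-loops...
Self-loops found: (1,1)
Number of loops = 1.

1


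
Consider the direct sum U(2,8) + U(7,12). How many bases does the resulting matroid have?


Bases of a direct sum M1 + M2: |B| = |B(M1)| * |B(M2)|.
|B(U(2,8))| = C(8,2) = 28.
|B(U(7,12))| = C(12,7) = 792.
Total bases = 28 * 792 = 22176.

22176


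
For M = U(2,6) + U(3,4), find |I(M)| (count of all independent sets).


For a direct sum, |I(M1+M2)| = |I(M1)| * |I(M2)|.
|I(U(2,6))| = sum C(6,k) for k=0..2 = 22.
|I(U(3,4))| = sum C(4,k) for k=0..3 = 15.
Total = 22 * 15 = 330.

330


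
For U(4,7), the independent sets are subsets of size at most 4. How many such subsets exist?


Independent sets of U(4,7) are all subsets of size <= 4.
Count = (7 choose 0) + (7 choose 1) + (7 choose 2) + (7 choose 3) + (7 choose 4)
     = 1 + 7 + 21 + 35 + 35
     = 99.

99


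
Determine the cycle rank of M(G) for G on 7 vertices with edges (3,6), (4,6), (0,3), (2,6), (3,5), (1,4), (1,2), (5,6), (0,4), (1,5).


Cycle rank (nullity) = |E| - r(M) = |E| - (|V| - c).
|E| = 10, |V| = 7, c = 1.
Nullity = 10 - (7 - 1) = 10 - 6 = 4.

4


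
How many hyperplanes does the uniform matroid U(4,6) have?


Hyperplanes of U(4,6) are flats of rank 3.
In a uniform matroid, these are exactly the (3)-element subsets.
Count = C(6,3) = 6! / (3! * 3!) = 20.

20


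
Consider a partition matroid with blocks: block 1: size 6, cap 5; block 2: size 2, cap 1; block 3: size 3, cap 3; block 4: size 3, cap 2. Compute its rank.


Rank of a partition matroid = sum of min(|Si|, ci) for each block.
= min(6,5) + min(2,1) + min(3,3) + min(3,2)
= 5 + 1 + 3 + 2
= 11.

11


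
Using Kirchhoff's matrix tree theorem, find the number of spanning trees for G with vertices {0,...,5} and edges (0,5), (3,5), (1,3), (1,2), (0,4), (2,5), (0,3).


By Kirchhoff's matrix tree theorem, the number of spanning trees equals
the determinant of any cofactor of the Laplacian matrix L.
G has 6 vertices and 7 edges.
Computing the (5 x 5) cofactor determinant gives 11.

11


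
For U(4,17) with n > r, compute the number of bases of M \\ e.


Deleting e from U(4,17) gives U(4,16) since n > r.
Bases of U(4,16) = C(16,4) = 16! / (4! * 12!) = 1820.

1820


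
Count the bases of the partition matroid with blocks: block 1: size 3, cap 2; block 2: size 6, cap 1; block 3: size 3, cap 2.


A basis picks exactly ci elements from block i.
Number of bases = product of C(|Si|, ci).
= C(3,2) * C(6,1) * C(3,2)
= 3 * 6 * 3
= 54.

54


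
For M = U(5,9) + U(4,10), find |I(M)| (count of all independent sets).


For a direct sum, |I(M1+M2)| = |I(M1)| * |I(M2)|.
|I(U(5,9))| = sum C(9,k) for k=0..5 = 382.
|I(U(4,10))| = sum C(10,k) for k=0..4 = 386.
Total = 382 * 386 = 147452.

147452


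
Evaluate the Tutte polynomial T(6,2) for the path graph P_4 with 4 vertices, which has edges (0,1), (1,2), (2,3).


A path on 4 vertices is a tree with 3 edges.
T(x,y) = x^(3) for any tree.
T(6,2) = 6^3 = 216.

216


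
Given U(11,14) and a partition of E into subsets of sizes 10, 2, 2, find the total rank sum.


r(Ai) = min(|Ai|, 11) for each part.
Sum = min(10,11) + min(2,11) + min(2,11)
    = 10 + 2 + 2
    = 14.

14


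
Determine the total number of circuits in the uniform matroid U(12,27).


In U(12,27), circuits are the (13)-element subsets.
Any set of 13 elements is dependent, and removing any one element gives
an independent set of size 12, so it is a minimal dependent set.
Number of circuits = (27 choose 13) = 20058300.

20058300


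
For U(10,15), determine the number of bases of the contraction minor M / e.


Contracting e from U(10,15) gives U(9,14).
Bases of U(9,14) = C(14,9) = 14! / (9! * 5!) = 2002.

2002


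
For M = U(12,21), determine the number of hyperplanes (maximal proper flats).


Hyperplanes of U(12,21) are flats of rank 11.
In a uniform matroid, these are exactly the (11)-element subsets.
Count = C(21,11) = 21! / (11! * 10!) = 352716.

352716


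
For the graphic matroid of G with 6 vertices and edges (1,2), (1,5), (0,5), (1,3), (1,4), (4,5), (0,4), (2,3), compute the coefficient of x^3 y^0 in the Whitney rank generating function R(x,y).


R(x,y) = sum over A in 2^E of x^(r(E)-r(A)) * y^(|A|-r(A)).
G has 6 vertices, 8 edges. r(E) = 5.
Enumerate all 2^8 = 256 subsets.
Count subsets with r(E)-r(A)=3 and |A|-r(A)=0: 28.

28


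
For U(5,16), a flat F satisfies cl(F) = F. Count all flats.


Flats of U(5,16): every subset of size < 5 is a flat, plus E itself.
Count = (16 choose 0) + (16 choose 1) + (16 choose 2) + (16 choose 3) + (16 choose 4) + 1
     = 1 + 16 + 120 + 560 + 1820 + 1
     = 2518.

2518


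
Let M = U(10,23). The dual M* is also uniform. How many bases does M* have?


The dual of U(r,n) is U(n-r, n) = U(13,23).
Bases of U(13,23) are all (13)-element subsets.
|B(M*)| = C(23,13) = 1144066.

1144066


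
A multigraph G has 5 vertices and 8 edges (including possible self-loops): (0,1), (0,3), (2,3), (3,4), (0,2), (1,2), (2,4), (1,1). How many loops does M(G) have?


In a graphic matroid, a loop is a self-loop edge (u,u) with rank 0.
Examining all 8 edges for self-loops...
Self-loops found: (1,1)
Number of loops = 1.

1


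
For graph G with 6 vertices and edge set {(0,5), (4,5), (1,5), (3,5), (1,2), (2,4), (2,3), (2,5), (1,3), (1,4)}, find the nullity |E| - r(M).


Cycle rank (nullity) = |E| - r(M) = |E| - (|V| - c).
|E| = 10, |V| = 6, c = 1.
Nullity = 10 - (6 - 1) = 10 - 5 = 5.

5


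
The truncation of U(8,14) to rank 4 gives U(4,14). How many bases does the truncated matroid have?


Truncating U(8,14) to rank 4 gives U(4,14).
Bases of U(4,14) are all 4-element subsets of 14 elements.
Number of bases = C(14,4) = (14 * 13 * 12 * 11) / (1 * 2 * 3 * 4) = 1001.

1001


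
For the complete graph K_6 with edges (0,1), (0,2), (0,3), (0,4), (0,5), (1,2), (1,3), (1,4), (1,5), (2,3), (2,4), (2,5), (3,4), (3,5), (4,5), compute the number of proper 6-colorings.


P(K_6, k) = k(k-1)(k-2)...(k-5).
P(6) = (6) * (5) * (4) * (3) * (2) * (1) = 720.

720


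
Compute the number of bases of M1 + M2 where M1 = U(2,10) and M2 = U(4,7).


Bases of a direct sum M1 + M2: |B| = |B(M1)| * |B(M2)|.
|B(U(2,10))| = C(10,2) = 45.
|B(U(4,7))| = C(7,4) = 35.
Total bases = 45 * 35 = 1575.

1575


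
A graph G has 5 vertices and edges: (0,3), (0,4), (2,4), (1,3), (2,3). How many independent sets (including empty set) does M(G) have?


An independent set in a graphic matroid is an acyclic edge subset.
G has 5 vertices and 5 edges.
Enumerate all 2^5 = 32 subsets, checking for acyclicity.
Total independent sets = 30.

30


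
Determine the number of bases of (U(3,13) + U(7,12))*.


(M1+M2)* = M1* + M2*.
M1* = U(10,13), bases: C(13,10) = 286.
M2* = U(5,12), bases: C(12,5) = 792.
|B(M*)| = 286 * 792 = 226512.

226512


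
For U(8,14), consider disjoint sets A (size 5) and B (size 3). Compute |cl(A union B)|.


|A union B| = 5 + 3 = 8 (disjoint).
In U(8,14), cl(S) = S if |S| < 8, else cl(S) = E.
Since 8 >= 8, cl(A union B) = E.
|cl(A union B)| = 14.

14


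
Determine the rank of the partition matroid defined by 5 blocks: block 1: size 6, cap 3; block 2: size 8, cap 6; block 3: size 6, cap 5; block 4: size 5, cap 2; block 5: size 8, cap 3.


Rank of a partition matroid = sum of min(|Si|, ci) for each block.
= min(6,3) + min(8,6) + min(6,5) + min(5,2) + min(8,3)
= 3 + 6 + 5 + 2 + 3
= 19.

19


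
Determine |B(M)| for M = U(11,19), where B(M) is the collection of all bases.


Bases of U(11,19) are all 11-element subsets of the 19-element ground set.
Number of bases = C(19,11).
C(19,11) = 75582.

75582


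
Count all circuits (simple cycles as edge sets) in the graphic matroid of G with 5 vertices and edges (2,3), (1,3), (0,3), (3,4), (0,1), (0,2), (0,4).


A circuit in a graphic matroid = edge set of a simple cycle.
G has 5 vertices and 7 edges.
Enumerating all minimal edge subsets forming cycles...
Total circuits found: 6.

6


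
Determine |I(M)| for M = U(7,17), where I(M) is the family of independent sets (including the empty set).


Independent sets of U(7,17) are all subsets of size <= 7.
Count = (17 choose 0) + (17 choose 1) + (17 choose 2) + (17 choose 3) + (17 choose 4) + (17 choose 5) + (17 choose 6) + (17 choose 7)
     = 1 + 17 + 136 + 680 + 2380 + 6188 + 12376 + 19448
     = 41226.

41226


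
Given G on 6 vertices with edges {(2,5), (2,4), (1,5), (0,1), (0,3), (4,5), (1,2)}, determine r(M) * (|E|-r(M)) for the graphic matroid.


r(M) = |V| - c = 6 - 1 = 5.
nullity = |E| - r(M) = 7 - 5 = 2.
Product = 5 * 2 = 10.

10


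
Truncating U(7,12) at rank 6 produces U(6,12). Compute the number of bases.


Truncating U(7,12) to rank 6 gives U(6,12).
Bases of U(6,12) are all 6-element subsets of 12 elements.
Number of bases = C(12,6) = 924.

924


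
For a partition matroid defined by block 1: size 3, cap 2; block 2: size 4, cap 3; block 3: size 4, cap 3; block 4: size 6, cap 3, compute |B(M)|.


A basis picks exactly ci elements from block i.
Number of bases = product of C(|Si|, ci).
= C(3,2) * C(4,3) * C(4,3) * C(6,3)
= 3 * 4 * 4 * 20
= 960.

960


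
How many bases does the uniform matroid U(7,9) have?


Bases of U(7,9) are all 7-element subsets of the 9-element ground set.
Number of bases = C(9,7).
C(9,7) = 9! / (7! * 2!) = 36.

36


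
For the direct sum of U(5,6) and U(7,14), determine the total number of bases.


Bases of a direct sum M1 + M2: |B| = |B(M1)| * |B(M2)|.
|B(U(5,6))| = C(6,5) = 6.
|B(U(7,14))| = C(14,7) = 3432.
Total bases = 6 * 3432 = 20592.

20592


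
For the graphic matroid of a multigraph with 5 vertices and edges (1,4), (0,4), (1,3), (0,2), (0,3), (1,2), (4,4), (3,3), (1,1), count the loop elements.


In a graphic matroid, a loop is a self-loop edge (u,u) with rank 0.
Examining all 9 edges for self-loops...
Self-loops found: (4,4), (3,3), (1,1)
Number of loops = 3.

3


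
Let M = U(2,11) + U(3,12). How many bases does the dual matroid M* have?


(M1+M2)* = M1* + M2*.
M1* = U(9,11), bases: C(11,9) = 55.
M2* = U(9,12), bases: C(12,9) = 220.
|B(M*)| = 55 * 220 = 12100.

12100


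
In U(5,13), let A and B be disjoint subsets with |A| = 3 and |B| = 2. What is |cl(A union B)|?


|A union B| = 3 + 2 = 5 (disjoint).
In U(5,13), cl(S) = S if |S| < 5, else cl(S) = E.
Since 5 >= 5, cl(A union B) = E.
|cl(A union B)| = 13.

13


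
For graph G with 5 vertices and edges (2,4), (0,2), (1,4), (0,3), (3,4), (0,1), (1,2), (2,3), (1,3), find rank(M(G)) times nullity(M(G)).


r(M) = |V| - c = 5 - 1 = 4.
nullity = |E| - r(M) = 9 - 4 = 5.
Product = 4 * 5 = 20.

20


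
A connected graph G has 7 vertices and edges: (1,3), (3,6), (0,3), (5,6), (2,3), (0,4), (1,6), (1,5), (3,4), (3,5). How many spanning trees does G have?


By Kirchhoff's matrix tree theorem, the number of spanning trees equals
the determinant of any cofactor of the Laplacian matrix L.
G has 7 vertices and 10 edges.
Computing the (6 x 6) cofactor determinant gives 48.

48


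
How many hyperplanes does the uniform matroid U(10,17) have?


Hyperplanes of U(10,17) are flats of rank 9.
In a uniform matroid, these are exactly the (9)-element subsets.
Count = C(17,9) = 24310.

24310


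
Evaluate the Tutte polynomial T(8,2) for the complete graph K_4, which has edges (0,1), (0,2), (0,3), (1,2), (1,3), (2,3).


T(K_4; x,y) = x^3 + 3x^2 + 4xy + 2x + y^3 + 3y^2 + 2y.
Substituting x=8, y=2:
= 512 + 192 + 64 + 16 + 8 + 12 + 4
= 808.

808


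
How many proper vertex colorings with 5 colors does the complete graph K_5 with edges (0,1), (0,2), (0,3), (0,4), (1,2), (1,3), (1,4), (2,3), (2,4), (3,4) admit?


P(K_5, k) = k(k-1)(k-2)...(k-4).
P(5) = (5) * (4) * (3) * (2) * (1) = 120.

120


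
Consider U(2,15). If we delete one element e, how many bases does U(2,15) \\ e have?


Deleting e from U(2,15) gives U(2,14) since n > r.
Bases of U(2,14) = C(14,2) = (14 * 13) / (1 * 2) = 91.

91


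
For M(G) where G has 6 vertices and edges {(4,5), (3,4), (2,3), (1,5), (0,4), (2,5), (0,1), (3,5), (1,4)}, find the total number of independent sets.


An independent set in a graphic matroid is an acyclic edge subset.
G has 6 vertices and 9 edges.
Enumerate all 2^9 = 512 subsets, checking for acyclicity.
Total independent sets = 280.

280


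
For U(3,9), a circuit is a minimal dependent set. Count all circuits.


In U(3,9), circuits are the (4)-element subsets.
Any set of 4 elements is dependent, and removing any one element gives
an independent set of size 3, so it is a minimal dependent set.
Number of circuits = C(9,4) = 9! / (4! * 5!) = 126.

126


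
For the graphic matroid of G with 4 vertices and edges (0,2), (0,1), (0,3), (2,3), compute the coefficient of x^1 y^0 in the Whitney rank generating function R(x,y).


R(x,y) = sum over A in 2^E of x^(r(E)-r(A)) * y^(|A|-r(A)).
G has 4 vertices, 4 edges. r(E) = 3.
Enumerate all 2^4 = 16 subsets.
Count subsets with r(E)-r(A)=1 and |A|-r(A)=0: 6.

6


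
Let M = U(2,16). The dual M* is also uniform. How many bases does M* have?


The dual of U(r,n) is U(n-r, n) = U(14,16).
Bases of U(14,16) are all (14)-element subsets.
|B(M*)| = (16 choose 14) = 120.

120


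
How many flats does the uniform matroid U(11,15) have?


Flats of U(11,15): every subset of size < 11 is a flat, plus E itself.
Count = (15 choose 0) + (15 choose 1) + (15 choose 2) + (15 choose 3) + (15 choose 4) + (15 choose 5) + (15 choose 6) + (15 choose 7) + (15 choose 8) + (15 choose 9) + (15 choose 10) + 1
     = 1 + 15 + 105 + 455 + 1365 + 3003 + 5005 + 6435 + 6435 + 5005 + 3003 + 1
     = 30828.

30828


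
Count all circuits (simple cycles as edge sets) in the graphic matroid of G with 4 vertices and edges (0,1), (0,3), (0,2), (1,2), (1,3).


A circuit in a graphic matroid = edge set of a simple cycle.
G has 4 vertices and 5 edges.
Enumerating all minimal edge subsets forming cycles...
Total circuits found: 3.

3


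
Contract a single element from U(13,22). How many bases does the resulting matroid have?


Contracting e from U(13,22) gives U(12,21).
Bases of U(12,21) = C(21,12) = 21! / (12! * 9!) = 293930.

293930


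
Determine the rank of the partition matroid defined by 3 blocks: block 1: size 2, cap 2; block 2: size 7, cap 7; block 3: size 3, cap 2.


Rank of a partition matroid = sum of min(|Si|, ci) for each block.
= min(2,2) + min(7,7) + min(3,2)
= 2 + 7 + 2
= 11.

11


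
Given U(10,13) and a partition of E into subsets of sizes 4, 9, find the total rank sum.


r(Ai) = min(|Ai|, 10) for each part.
Sum = min(4,10) + min(9,10)
    = 4 + 9
    = 13.

13


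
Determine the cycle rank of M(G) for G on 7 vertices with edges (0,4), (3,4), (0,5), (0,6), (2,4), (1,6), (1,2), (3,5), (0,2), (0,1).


Cycle rank (nullity) = |E| - r(M) = |E| - (|V| - c).
|E| = 10, |V| = 7, c = 1.
Nullity = 10 - (7 - 1) = 10 - 6 = 4.

4


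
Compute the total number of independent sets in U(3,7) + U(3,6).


For a direct sum, |I(M1+M2)| = |I(M1)| * |I(M2)|.
|I(U(3,7))| = sum C(7,k) for k=0..3 = 64.
|I(U(3,6))| = sum C(6,k) for k=0..3 = 42.
Total = 64 * 42 = 2688.

2688


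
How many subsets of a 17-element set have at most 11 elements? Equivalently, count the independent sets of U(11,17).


Independent sets of U(11,17) are all subsets of size <= 11.
Count = (17 choose 0) + (17 choose 1) + (17 choose 2) + (17 choose 3) + (17 choose 4) + (17 choose 5) + (17 choose 6) + (17 choose 7) + (17 choose 8) + (17 choose 9) + (17 choose 10) + (17 choose 11)
     = 1 + 17 + 136 + 680 + 2380 + 6188 + 12376 + 19448 + 24310 + 24310 + 19448 + 12376
     = 121670.

121670


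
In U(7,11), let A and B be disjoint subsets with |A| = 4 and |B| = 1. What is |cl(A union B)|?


|A union B| = 4 + 1 = 5 (disjoint).
In U(7,11), cl(S) = S if |S| < 7, else cl(S) = E.
Since 5 < 7, cl(A union B) = A union B.
|cl(A union B)| = 5.

5


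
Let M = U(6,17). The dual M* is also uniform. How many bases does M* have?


The dual of U(r,n) is U(n-r, n) = U(11,17).
Bases of U(11,17) are all (11)-element subsets.
|B(M*)| = (17 choose 11) = 12376.

12376


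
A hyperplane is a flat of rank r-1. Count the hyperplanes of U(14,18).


Hyperplanes of U(14,18) are flats of rank 13.
In a uniform matroid, these are exactly the (13)-element subsets.
Count = C(18,13) = 8568.

8568


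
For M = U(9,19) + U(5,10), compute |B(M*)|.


(M1+M2)* = M1* + M2*.
M1* = U(10,19), bases: C(19,10) = 92378.
M2* = U(5,10), bases: C(10,5) = 252.
|B(M*)| = 92378 * 252 = 23279256.

23279256


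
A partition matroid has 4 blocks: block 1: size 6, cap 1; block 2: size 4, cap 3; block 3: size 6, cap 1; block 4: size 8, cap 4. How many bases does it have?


A basis picks exactly ci elements from block i.
Number of bases = product of C(|Si|, ci).
= C(6,1) * C(4,3) * C(6,1) * C(8,4)
= 6 * 4 * 6 * 70
= 10080.

10080


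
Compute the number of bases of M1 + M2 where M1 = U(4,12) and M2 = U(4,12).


Bases of a direct sum M1 + M2: |B| = |B(M1)| * |B(M2)|.
|B(U(4,12))| = C(12,4) = 495.
|B(U(4,12))| = C(12,4) = 495.
Total bases = 495 * 495 = 245025.

245025


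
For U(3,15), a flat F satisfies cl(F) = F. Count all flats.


Flats of U(3,15): every subset of size < 3 is a flat, plus E itself.
Count = C(15,0) + C(15,1) + C(15,2) + 1
     = 1 + 15 + 105 + 1
     = 122.

122


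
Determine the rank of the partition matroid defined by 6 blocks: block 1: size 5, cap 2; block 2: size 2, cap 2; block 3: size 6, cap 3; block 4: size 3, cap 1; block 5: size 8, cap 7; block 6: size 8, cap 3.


Rank of a partition matroid = sum of min(|Si|, ci) for each block.
= min(5,2) + min(2,2) + min(6,3) + min(3,1) + min(8,7) + min(8,3)
= 2 + 2 + 3 + 1 + 7 + 3
= 18.

18


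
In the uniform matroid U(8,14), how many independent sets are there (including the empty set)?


Independent sets of U(8,14) are all subsets of size <= 8.
Count = C(14,0) + C(14,1) + C(14,2) + C(14,3) + C(14,4) + C(14,5) + C(14,6) + C(14,7) + C(14,8)
     = 1 + 14 + 91 + 364 + 1001 + 2002 + 3003 + 3432 + 3003
     = 12911.

12911


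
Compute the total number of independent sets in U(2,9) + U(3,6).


For a direct sum, |I(M1+M2)| = |I(M1)| * |I(M2)|.
|I(U(2,9))| = sum C(9,k) for k=0..2 = 46.
|I(U(3,6))| = sum C(6,k) for k=0..3 = 42.
Total = 46 * 42 = 1932.

1932
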